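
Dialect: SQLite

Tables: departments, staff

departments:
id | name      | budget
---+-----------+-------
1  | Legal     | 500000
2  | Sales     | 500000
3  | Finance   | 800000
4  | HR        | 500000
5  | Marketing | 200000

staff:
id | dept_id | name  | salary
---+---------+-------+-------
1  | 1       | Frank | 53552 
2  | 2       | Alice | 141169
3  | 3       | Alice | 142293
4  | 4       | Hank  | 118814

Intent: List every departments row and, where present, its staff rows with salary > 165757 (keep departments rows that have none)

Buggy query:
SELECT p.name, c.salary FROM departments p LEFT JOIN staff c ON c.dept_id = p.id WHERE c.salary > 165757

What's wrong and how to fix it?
Bug: Filtering c.salary in WHERE discards the NULL rows produced by LEFT JOIN, turning it into an inner join

Fix: Move the right-table condition into the ON clause so unmatched parents are kept

Corrected query:
SELECT p.name, c.salary FROM departments p LEFT JOIN staff c ON c.dept_id = p.id AND c.salary > 165757

Result:
name      | salary
----------+-------
Legal     | NULL  
Sales     | NULL  
Finance   | NULL  
HR        | NULL  
Marketing | NULL  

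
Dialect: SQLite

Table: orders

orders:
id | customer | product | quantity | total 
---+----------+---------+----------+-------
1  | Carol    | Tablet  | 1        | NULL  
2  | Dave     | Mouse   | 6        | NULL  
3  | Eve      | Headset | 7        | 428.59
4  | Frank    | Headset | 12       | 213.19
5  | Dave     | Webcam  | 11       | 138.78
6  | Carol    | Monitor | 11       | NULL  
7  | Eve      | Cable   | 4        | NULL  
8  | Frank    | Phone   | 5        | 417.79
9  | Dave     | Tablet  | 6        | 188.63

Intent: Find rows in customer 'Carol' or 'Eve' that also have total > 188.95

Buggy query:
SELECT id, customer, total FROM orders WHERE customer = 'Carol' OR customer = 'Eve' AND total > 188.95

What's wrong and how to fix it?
Bug: AND binds tighter than OR, so this parses as customer = 'Carol' OR (customer = 'Eve' AND total > 188.95)

Fix: Add parentheses around the OR so the AND applies to both alternatives

Corrected query:
SELECT id, customer, total FROM orders WHERE (customer = 'Carol' OR customer = 'Eve') AND total > 188.95

Result:
id | customer | total 
---+----------+-------
3  | Eve      | 428.59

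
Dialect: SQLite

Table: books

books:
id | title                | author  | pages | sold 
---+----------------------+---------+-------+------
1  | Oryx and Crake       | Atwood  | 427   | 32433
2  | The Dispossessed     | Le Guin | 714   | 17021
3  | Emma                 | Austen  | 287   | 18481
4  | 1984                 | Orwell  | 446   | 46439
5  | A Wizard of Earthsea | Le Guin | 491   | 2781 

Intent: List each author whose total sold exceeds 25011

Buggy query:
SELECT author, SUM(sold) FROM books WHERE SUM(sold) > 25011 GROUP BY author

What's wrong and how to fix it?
Bug: SUM(sold) is an aggregate, but WHERE filters rows before aggregation

Fix: Use HAVING (which filters groups after aggregation) instead of WHERE

Corrected query:
SELECT author, SUM(sold) FROM books GROUP BY author HAVING SUM(sold) > 25011

Result:
author | SUM(sold)
-------+----------
Atwood | 32433    
Orwell | 46439    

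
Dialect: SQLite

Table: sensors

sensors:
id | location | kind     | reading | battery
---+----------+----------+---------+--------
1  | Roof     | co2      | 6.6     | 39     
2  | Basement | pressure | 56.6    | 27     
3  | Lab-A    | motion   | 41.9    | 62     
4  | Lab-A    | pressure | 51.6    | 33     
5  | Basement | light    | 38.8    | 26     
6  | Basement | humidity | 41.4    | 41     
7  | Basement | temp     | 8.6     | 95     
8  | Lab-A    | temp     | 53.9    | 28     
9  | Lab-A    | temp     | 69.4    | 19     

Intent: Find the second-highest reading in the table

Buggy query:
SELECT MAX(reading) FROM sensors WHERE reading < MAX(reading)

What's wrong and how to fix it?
Bug: The inner MAX is an aggregate inside WHERE, which is not allowed

Fix: Put the inner MAX in a scalar subquery

Corrected query:
SELECT MAX(reading) FROM sensors WHERE reading < (SELECT MAX(reading) FROM sensors)

Result:
MAX(reading)
------------
56.6        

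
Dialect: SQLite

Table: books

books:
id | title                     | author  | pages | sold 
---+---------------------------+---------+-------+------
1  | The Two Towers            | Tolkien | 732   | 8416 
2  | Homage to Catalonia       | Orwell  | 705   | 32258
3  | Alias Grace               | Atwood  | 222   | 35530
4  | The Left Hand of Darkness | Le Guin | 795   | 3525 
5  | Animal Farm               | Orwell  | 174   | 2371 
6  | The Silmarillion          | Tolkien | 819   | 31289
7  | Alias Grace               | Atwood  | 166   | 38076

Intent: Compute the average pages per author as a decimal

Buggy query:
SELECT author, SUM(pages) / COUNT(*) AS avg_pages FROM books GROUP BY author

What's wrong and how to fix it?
Bug: SUM(pages) and COUNT(*) are both integers; the division truncates the fractional part

Fix: Cast one side to REAL so the division keeps the fractional part

Corrected query:
SELECT author, SUM(pages) * 1.0 / COUNT(*) AS avg_pages FROM books GROUP BY author

Result:
author  | avg_pages
--------+----------
Atwood  | 194      
Le Guin | 795      
Orwell  | 439.5    
Tolkien | 775.5    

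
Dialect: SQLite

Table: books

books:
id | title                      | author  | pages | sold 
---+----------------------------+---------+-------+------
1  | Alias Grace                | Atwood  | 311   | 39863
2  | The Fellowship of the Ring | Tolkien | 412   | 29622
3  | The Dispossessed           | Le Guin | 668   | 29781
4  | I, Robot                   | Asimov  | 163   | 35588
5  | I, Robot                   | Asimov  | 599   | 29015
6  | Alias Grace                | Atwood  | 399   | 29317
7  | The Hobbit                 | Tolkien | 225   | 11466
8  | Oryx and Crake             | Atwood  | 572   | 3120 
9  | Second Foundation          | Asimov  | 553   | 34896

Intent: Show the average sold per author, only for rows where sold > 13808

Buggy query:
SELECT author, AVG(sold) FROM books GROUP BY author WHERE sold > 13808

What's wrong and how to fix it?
Bug: WHERE cannot follow GROUP BY

Fix: Move the WHERE clause before GROUP BY

Corrected query:
SELECT author, AVG(sold) FROM books WHERE sold > 13808 GROUP BY author

Result:
author  | AVG(sold)   
--------+-------------
Asimov  | 33166.333333
Atwood  | 34590       
Le Guin | 29781       
Tolkien | 29622       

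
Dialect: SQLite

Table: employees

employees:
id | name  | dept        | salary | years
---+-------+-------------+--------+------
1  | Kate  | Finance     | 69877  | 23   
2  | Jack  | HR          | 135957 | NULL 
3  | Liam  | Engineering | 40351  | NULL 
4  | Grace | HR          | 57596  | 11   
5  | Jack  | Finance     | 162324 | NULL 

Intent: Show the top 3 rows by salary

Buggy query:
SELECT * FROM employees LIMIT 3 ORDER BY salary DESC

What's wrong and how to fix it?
Bug: ORDER BY cannot follow LIMIT; LIMIT is the final clause

Fix: Swap the clauses: ORDER BY first, then LIMIT

Corrected query:
SELECT * FROM employees ORDER BY salary DESC LIMIT 3

Result:
id | name | dept    | salary | years
---+------+---------+--------+------
5  | Jack | Finance | 162324 | NULL 
2  | Jack | HR      | 135957 | NULL 
1  | Kate | Finance | 69877  | 23   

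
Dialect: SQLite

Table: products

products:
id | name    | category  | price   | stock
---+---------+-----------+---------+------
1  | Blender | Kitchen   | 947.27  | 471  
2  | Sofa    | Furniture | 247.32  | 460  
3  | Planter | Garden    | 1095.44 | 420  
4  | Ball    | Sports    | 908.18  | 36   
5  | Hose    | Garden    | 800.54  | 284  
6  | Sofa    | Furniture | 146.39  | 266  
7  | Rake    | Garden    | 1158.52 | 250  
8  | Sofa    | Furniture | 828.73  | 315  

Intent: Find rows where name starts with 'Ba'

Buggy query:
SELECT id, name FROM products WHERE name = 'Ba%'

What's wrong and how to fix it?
Bug: '=' compares the literal string including the % character; pattern matching needs LIKE

Fix: Replace '=' with LIKE so 'Ba%' is treated as a pattern

Corrected query:
SELECT id, name FROM products WHERE name LIKE 'Ba%'

Result:
id | name
---+-----
4  | Ball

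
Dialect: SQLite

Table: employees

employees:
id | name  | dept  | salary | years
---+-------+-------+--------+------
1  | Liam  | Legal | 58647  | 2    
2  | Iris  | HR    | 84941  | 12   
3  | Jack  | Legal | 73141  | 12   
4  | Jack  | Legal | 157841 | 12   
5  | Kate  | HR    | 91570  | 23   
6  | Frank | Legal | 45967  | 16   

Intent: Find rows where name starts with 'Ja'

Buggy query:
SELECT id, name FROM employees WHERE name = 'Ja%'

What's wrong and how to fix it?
Bug: Wildcards only work with LIKE; '=' treats '%' as a literal character

Fix: Use LIKE for wildcard pattern matching

Corrected query:
SELECT id, name FROM employees WHERE name LIKE 'Ja%'

Result:
id | name
---+-----
3  | Jack
4  | Jack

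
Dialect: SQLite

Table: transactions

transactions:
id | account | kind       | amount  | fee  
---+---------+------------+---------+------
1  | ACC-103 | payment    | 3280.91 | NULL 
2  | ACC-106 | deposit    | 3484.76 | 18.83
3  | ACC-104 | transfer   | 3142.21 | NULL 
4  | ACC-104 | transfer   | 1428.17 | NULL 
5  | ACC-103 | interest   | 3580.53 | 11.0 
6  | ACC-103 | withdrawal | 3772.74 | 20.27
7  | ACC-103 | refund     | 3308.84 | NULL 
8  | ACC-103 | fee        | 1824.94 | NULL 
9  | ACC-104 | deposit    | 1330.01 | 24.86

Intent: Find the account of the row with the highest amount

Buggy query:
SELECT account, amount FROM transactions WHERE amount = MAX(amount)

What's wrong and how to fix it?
Bug: WHERE is evaluated per row; an aggregate over the whole table isn't defined there

Fix: Use a subquery: WHERE amount = (SELECT MAX(amount) FROM transactions)

Corrected query:
SELECT account, amount FROM transactions WHERE amount = (SELECT MAX(amount) FROM transactions)

Result:
account | amount 
--------+--------
ACC-103 | 3772.74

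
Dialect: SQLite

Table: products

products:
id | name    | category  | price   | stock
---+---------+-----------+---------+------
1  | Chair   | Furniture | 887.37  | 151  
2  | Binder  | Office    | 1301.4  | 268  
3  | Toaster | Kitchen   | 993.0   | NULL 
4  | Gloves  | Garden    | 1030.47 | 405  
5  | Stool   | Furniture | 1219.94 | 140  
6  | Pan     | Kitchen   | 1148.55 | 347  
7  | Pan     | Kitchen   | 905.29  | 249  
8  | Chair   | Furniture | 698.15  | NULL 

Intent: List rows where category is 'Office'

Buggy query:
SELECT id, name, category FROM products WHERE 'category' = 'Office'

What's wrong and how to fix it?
Bug: Single quotes denote string literals in SQL; the column name is being compared as a constant string

Fix: Remove the quotes around the column name (or use double quotes for an identifier)

Corrected query:
SELECT id, name, category FROM products WHERE category = 'Office'

Result:
id | name   | category
---+--------+---------
2  | Binder | Office  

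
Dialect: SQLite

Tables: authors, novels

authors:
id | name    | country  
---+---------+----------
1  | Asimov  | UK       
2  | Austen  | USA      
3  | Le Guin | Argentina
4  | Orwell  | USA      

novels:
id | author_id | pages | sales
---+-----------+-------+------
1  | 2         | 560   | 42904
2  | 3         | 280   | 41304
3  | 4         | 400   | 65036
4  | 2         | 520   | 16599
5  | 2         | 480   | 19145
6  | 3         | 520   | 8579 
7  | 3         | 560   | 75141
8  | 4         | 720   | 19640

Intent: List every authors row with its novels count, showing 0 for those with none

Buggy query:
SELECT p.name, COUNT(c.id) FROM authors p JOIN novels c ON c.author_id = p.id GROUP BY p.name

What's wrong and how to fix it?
Bug: INNER JOIN drops authors rows that have no matching novels rows

Fix: Use LEFT JOIN so parents without children still appear (COUNT(c.id) gives 0)

Corrected query:
SELECT p.name, COUNT(c.id) FROM authors p LEFT JOIN novels c ON c.author_id = p.id GROUP BY p.name

Result:
name    | COUNT(c.id)
--------+------------
Asimov  | 0          
Austen  | 3          
Le Guin | 3          
Orwell  | 2          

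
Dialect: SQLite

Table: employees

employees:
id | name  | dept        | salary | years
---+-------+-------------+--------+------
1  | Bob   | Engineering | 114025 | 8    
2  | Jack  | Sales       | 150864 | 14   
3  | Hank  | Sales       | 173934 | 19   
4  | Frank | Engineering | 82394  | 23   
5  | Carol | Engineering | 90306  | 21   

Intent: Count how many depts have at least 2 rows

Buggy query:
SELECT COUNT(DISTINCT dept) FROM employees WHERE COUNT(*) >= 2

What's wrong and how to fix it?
Bug: COUNT(*) cannot appear in WHERE; the per-group count doesn't exist yet

Fix: Use a subquery that GROUPs and filters with HAVING, then count its rows

Corrected query:
SELECT COUNT(*) FROM (SELECT dept FROM employees GROUP BY dept HAVING COUNT(*) >= 2)

Result:
COUNT(*)
--------
2       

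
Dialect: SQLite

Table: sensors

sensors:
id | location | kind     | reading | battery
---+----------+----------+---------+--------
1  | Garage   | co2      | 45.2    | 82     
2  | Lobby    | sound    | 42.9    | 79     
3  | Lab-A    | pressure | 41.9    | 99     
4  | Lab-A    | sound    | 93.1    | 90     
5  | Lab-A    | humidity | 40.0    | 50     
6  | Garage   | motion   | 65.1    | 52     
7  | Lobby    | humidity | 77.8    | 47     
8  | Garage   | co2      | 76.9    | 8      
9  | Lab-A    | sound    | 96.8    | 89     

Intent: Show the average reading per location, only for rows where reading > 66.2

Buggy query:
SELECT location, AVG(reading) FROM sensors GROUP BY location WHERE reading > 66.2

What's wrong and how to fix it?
Bug: Row-level WHERE must come before GROUP BY in the clause order

Fix: Move the WHERE clause before GROUP BY

Corrected query:
SELECT location, AVG(reading) FROM sensors WHERE reading > 66.2 GROUP BY location

Result:
location | AVG(reading)
---------+-------------
Garage   | 76.9        
Lab-A    | 94.95       
Lobby    | 77.8        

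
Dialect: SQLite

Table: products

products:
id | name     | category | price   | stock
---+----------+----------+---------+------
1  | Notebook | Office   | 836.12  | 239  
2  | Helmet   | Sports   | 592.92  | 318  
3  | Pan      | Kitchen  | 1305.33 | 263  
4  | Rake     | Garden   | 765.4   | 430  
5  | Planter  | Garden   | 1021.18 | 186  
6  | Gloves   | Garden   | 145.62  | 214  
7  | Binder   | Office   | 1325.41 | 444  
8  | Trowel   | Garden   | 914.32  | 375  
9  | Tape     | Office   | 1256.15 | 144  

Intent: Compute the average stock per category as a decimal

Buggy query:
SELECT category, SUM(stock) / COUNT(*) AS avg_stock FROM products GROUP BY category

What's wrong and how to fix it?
Bug: SUM(stock) and COUNT(*) are both integers; the division truncates the fractional part

Fix: Cast one side to REAL so the division keeps the fractional part

Corrected query:
SELECT category, SUM(stock) * 1.0 / COUNT(*) AS avg_stock FROM products GROUP BY category

Result:
category | avg_stock 
---------+-----------
Garden   | 301.25    
Kitchen  | 263       
Office   | 275.666667
Sports   | 318       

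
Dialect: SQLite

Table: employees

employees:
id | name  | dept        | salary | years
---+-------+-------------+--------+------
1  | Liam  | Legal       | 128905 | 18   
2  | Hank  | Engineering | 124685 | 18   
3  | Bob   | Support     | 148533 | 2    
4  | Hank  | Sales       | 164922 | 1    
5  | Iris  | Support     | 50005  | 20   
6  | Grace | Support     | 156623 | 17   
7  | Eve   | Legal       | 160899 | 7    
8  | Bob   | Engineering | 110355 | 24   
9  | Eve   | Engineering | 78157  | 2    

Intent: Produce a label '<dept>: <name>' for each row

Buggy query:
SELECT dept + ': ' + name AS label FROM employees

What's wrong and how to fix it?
Bug: '+' is numeric addition; on text columns SQLite converts them to 0 instead of concatenating

Fix: Replace + with || to concatenate text

Corrected query:
SELECT dept || ': ' || name AS label FROM employees

Result:
label            
-----------------
Legal: Liam      
Engineering: Hank
Support: Bob     
Sales: Hank      
Support: Iris    
Support: Grace   
Legal: Eve       
Engineering: Bob 
Engineering: Eve 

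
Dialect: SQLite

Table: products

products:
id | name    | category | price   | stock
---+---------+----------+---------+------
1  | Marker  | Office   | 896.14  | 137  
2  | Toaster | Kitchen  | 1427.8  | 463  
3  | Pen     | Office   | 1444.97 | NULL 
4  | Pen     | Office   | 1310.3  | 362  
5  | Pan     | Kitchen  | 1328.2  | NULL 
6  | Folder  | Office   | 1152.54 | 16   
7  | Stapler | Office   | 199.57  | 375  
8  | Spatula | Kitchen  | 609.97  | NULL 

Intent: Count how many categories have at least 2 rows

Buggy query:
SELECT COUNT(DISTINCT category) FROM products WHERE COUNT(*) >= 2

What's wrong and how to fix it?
Bug: COUNT(*) cannot appear in WHERE; the per-group count doesn't exist yet

Fix: Use a subquery that GROUPs and filters with HAVING, then count its rows

Corrected query:
SELECT COUNT(*) FROM (SELECT category FROM products GROUP BY category HAVING COUNT(*) >= 2)

Result:
COUNT(*)
--------
2       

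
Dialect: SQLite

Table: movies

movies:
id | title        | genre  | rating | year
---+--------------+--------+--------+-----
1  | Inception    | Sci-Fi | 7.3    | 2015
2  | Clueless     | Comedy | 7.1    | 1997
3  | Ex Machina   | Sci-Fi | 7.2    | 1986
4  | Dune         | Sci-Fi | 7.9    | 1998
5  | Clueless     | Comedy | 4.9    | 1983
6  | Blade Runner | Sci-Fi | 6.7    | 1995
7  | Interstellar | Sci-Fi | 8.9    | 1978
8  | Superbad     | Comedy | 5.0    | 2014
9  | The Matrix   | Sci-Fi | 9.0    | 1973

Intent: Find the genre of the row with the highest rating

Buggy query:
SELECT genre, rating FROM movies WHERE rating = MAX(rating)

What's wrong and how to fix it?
Bug: WHERE is evaluated per row; an aggregate over the whole table isn't defined there

Fix: Use a subquery: WHERE rating = (SELECT MAX(rating) FROM movies)

Corrected query:
SELECT genre, rating FROM movies WHERE rating = (SELECT MAX(rating) FROM movies)

Result:
genre  | rating
-------+-------
Sci-Fi | 9     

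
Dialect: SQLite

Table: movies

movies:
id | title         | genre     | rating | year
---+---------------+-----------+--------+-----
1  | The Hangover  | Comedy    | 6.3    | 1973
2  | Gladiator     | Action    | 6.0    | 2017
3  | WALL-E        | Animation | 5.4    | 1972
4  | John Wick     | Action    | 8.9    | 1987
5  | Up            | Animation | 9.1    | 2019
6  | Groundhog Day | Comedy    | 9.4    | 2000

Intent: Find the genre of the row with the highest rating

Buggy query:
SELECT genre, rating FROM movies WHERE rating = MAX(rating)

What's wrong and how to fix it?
Bug: WHERE is evaluated per row; an aggregate over the whole table isn't defined there

Fix: Wrap MAX in a scalar subquery so WHERE compares against a single value

Corrected query:
SELECT genre, rating FROM movies WHERE rating = (SELECT MAX(rating) FROM movies)

Result:
genre  | rating
-------+-------
Comedy | 9.4   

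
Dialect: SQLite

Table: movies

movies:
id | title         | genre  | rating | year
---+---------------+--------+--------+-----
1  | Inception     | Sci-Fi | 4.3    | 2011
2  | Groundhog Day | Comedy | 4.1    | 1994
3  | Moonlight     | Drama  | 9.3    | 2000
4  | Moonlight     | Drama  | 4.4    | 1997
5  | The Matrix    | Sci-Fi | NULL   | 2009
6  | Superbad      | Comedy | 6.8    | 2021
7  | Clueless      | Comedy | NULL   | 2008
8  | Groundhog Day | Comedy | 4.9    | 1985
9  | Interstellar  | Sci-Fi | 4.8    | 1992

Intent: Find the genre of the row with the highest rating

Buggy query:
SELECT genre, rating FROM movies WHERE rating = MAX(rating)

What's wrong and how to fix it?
Bug: MAX(rating) is an aggregate and cannot be used directly in WHERE

Fix: Wrap MAX in a scalar subquery so WHERE compares against a single value

Corrected query:
SELECT genre, rating FROM movies WHERE rating = (SELECT MAX(rating) FROM movies)

Result:
genre | rating
------+-------
Drama | 9.3   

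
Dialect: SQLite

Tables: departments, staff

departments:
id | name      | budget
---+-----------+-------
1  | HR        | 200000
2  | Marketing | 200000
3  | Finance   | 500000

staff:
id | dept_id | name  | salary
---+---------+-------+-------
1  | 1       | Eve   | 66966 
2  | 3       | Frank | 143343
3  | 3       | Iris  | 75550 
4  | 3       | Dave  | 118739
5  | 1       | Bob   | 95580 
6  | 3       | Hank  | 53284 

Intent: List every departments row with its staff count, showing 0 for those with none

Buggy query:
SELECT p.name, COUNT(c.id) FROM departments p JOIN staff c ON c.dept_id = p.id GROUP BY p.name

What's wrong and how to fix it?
Bug: INNER JOIN drops departments rows that have no matching staff rows

Fix: Switch to LEFT JOIN to retain unmatched parent rows

Corrected query:
SELECT p.name, COUNT(c.id) FROM departments p LEFT JOIN staff c ON c.dept_id = p.id GROUP BY p.name

Result:
name      | COUNT(c.id)
----------+------------
Finance   | 4          
HR        | 2          
Marketing | 0          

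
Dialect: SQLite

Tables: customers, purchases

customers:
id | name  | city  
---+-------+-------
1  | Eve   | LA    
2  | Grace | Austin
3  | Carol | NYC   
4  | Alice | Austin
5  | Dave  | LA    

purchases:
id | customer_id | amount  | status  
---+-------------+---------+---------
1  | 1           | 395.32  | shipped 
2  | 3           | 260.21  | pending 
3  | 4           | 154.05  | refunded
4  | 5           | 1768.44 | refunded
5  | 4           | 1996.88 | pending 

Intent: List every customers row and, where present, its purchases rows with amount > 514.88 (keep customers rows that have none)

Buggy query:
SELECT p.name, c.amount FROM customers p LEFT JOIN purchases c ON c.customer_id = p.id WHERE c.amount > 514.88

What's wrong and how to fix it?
Bug: Filtering c.amount in WHERE discards the NULL rows produced by LEFT JOIN, turning it into an inner join

Fix: Put 'c.amount > 514.88' in the JOIN's ON clause instead of WHERE

Corrected query:
SELECT p.name, c.amount FROM customers p LEFT JOIN purchases c ON c.customer_id = p.id AND c.amount > 514.88

Result:
name  | amount 
------+--------
Eve   | NULL   
Grace | NULL   
Carol | NULL   
Alice | 1996.88
Dave  | 1768.44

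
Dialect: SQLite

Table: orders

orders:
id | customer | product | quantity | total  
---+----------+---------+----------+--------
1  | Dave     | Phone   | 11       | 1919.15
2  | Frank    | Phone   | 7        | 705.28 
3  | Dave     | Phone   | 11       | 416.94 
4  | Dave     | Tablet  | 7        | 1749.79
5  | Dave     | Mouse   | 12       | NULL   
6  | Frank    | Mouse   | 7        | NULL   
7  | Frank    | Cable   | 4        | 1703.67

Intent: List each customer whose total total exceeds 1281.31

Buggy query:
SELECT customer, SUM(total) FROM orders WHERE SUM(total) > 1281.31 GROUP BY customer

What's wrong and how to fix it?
Bug: WHERE runs before GROUP BY, so aggregates aren't available there

Fix: Move the aggregate condition to a HAVING clause

Corrected query:
SELECT customer, SUM(total) FROM orders GROUP BY customer HAVING SUM(total) > 1281.31

Result:
customer | SUM(total)
---------+-----------
Dave     | 4085.88   
Frank    | 2408.95   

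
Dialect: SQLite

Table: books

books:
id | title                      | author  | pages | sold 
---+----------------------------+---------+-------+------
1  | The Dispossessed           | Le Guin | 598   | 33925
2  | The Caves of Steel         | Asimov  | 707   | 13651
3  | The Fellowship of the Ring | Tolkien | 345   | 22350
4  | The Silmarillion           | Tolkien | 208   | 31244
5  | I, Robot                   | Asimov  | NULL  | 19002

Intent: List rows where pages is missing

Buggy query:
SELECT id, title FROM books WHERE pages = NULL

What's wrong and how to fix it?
Bug: Comparing to NULL with '=' never matches; NULL = NULL is unknown, not true

Fix: Use IS NULL to test for NULL

Corrected query:
SELECT id, title FROM books WHERE pages IS NULL

Result:
id | title   
---+---------
5  | I, Robot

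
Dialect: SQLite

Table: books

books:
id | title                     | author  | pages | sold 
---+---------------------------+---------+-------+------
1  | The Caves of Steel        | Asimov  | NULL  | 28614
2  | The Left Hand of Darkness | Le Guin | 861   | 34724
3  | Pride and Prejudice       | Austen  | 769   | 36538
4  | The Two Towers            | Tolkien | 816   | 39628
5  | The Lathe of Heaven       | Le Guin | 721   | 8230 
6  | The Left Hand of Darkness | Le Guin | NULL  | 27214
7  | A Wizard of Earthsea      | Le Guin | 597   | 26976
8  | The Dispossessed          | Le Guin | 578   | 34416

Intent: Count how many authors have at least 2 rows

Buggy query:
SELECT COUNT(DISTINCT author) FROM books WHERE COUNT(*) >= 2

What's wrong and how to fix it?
Bug: WHERE filters individual rows, not groups, so a group-level COUNT is invalid there

Fix: Use a subquery that GROUPs and filters with HAVING, then count its rows

Corrected query:
SELECT COUNT(*) FROM (SELECT author FROM books GROUP BY author HAVING COUNT(*) >= 2)

Result:
COUNT(*)
--------
1       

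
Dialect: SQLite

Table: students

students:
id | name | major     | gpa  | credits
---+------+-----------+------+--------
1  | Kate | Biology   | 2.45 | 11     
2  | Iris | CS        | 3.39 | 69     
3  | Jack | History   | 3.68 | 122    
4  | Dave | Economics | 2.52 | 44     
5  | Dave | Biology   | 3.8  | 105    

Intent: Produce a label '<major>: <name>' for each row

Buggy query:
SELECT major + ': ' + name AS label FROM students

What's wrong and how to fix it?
Bug: '+' is numeric addition; on text columns SQLite converts them to 0 instead of concatenating

Fix: Use the || operator for string concatenation

Corrected query:
SELECT major || ': ' || name AS label FROM students

Result:
label          
---------------
Biology: Kate  
CS: Iris       
History: Jack  
Economics: Dave
Biology: Dave  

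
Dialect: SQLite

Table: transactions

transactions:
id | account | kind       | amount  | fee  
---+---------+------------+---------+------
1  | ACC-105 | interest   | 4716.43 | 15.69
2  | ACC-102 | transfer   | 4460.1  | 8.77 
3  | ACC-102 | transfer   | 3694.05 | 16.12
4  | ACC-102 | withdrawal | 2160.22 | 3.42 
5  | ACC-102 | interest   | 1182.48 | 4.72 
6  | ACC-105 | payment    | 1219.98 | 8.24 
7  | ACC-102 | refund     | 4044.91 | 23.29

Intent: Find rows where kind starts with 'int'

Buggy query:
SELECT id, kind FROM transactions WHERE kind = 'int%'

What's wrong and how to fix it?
Bug: Wildcards only work with LIKE; '=' treats '%' as a literal character

Fix: Use LIKE for wildcard pattern matching

Corrected query:
SELECT id, kind FROM transactions WHERE kind LIKE 'int%'

Result:
id | kind    
---+---------
1  | interest
5  | interest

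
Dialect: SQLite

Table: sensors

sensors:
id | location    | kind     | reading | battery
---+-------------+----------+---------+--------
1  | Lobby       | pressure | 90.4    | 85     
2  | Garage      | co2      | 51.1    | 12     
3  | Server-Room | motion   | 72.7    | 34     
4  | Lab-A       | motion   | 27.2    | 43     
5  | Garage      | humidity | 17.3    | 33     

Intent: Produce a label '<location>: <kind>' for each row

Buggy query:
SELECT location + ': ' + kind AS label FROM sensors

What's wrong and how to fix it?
Bug: '+' is numeric addition; on text columns SQLite converts them to 0 instead of concatenating

Fix: Use the || operator for string concatenation

Corrected query:
SELECT location || ': ' || kind AS label FROM sensors

Result:
label              
-------------------
Lobby: pressure    
Garage: co2        
Server-Room: motion
Lab-A: motion      
Garage: humidity   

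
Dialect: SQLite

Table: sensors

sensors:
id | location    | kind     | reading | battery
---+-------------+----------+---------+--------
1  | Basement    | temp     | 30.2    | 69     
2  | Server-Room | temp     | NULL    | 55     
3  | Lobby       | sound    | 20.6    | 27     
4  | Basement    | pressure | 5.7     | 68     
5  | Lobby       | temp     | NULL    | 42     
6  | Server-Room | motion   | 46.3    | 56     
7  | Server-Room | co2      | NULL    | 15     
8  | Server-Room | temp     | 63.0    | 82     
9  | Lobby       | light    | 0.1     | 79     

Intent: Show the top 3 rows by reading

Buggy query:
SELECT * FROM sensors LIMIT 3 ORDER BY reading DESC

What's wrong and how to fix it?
Bug: ORDER BY cannot follow LIMIT; LIMIT is the final clause

Fix: Swap the clauses: ORDER BY first, then LIMIT

Corrected query:
SELECT * FROM sensors ORDER BY reading DESC LIMIT 3

Result:
id | location    | kind   | reading | battery
---+-------------+--------+---------+--------
8  | Server-Room | temp   | 63      | 82     
6  | Server-Room | motion | 46.3    | 56     
1  | Basement    | temp   | 30.2    | 69     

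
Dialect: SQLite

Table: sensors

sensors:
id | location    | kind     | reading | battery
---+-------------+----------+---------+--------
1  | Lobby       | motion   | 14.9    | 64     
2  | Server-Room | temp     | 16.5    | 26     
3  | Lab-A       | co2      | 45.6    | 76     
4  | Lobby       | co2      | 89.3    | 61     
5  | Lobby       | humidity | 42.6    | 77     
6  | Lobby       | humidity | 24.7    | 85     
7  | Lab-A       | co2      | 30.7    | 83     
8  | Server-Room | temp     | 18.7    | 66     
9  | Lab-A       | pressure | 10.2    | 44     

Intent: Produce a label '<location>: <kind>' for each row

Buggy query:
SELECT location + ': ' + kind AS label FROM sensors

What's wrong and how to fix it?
Bug: SQLite uses || for string concatenation; + coerces text to numbers (yielding 0)

Fix: Replace + with || to concatenate text

Corrected query:
SELECT location || ': ' || kind AS label FROM sensors

Result:
label            
-----------------
Lobby: motion    
Server-Room: temp
Lab-A: co2       
Lobby: co2       
Lobby: humidity  
Lobby: humidity  
Lab-A: co2       
Server-Room: temp
Lab-A: pressure  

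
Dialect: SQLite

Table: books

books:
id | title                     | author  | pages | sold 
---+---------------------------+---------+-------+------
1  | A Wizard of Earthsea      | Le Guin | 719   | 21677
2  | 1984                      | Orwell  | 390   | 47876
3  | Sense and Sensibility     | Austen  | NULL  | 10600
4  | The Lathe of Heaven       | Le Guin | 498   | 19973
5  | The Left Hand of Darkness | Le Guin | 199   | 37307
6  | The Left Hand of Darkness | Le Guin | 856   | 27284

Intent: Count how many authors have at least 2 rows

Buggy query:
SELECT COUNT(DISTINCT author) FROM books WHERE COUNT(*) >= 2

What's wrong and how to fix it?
Bug: COUNT(*) cannot appear in WHERE; the per-group count doesn't exist yet

Fix: Use a subquery that GROUPs and filters with HAVING, then count its rows

Corrected query:
SELECT COUNT(*) FROM (SELECT author FROM books GROUP BY author HAVING COUNT(*) >= 2)

Result:
COUNT(*)
--------
1       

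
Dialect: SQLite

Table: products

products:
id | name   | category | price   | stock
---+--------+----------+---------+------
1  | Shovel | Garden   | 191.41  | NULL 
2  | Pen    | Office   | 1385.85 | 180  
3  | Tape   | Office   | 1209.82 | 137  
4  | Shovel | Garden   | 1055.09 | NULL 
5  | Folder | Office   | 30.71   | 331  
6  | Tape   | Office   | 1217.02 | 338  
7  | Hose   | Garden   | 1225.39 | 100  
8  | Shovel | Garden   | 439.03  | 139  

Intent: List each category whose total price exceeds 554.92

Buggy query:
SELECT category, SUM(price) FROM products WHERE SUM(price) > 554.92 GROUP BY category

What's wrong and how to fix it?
Bug: Aggregate functions cannot appear in a WHERE clause

Fix: Move the aggregate condition to a HAVING clause

Corrected query:
SELECT category, SUM(price) FROM products GROUP BY category HAVING SUM(price) > 554.92

Result:
category | SUM(price)
---------+-----------
Garden   | 2910.92   
Office   | 3843.4    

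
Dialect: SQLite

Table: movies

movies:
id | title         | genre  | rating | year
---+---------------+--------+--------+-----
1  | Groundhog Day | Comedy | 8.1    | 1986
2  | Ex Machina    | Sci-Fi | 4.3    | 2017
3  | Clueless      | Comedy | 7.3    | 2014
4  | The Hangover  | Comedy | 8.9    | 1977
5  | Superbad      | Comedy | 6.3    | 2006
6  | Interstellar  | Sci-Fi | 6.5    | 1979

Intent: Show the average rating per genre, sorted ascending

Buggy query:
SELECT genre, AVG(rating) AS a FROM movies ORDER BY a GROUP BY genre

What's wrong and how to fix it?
Bug: GROUP BY must precede ORDER BY

Fix: Move ORDER BY to the end, after GROUP BY

Corrected query:
SELECT genre, AVG(rating) AS a FROM movies GROUP BY genre ORDER BY a

Result:
genre  | a   
-------+-----
Sci-Fi | 5.4 
Comedy | 7.65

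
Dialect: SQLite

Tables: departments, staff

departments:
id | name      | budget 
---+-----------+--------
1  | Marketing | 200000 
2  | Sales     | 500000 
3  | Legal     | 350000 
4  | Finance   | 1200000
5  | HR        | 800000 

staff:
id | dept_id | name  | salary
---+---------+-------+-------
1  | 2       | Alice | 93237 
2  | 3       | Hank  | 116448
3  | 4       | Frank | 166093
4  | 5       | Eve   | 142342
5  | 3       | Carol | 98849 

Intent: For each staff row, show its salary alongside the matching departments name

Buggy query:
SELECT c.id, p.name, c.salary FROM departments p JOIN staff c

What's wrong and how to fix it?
Bug: JOIN with no ON clause produces a cartesian product; every staff row pairs with every departments row

Fix: Add ON c.dept_id = p.id to the JOIN

Corrected query:
SELECT c.id, p.name, c.salary FROM departments p JOIN staff c ON c.dept_id = p.id

Result:
id | name    | salary
---+---------+-------
1  | Sales   | 93237 
2  | Legal   | 116448
3  | Finance | 166093
4  | HR      | 142342
5  | Legal   | 98849 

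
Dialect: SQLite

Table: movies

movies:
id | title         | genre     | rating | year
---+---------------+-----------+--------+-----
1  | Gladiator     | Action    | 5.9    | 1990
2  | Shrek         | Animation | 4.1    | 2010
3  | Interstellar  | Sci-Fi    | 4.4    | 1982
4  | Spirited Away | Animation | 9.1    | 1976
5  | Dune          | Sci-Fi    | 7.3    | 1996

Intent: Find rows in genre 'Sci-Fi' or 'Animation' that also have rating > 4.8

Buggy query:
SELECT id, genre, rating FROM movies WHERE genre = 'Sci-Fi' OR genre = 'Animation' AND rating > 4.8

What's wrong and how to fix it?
Bug: Without parentheses, AND is evaluated before OR, so the rating filter only applies to the 'Animation' branch

Fix: Add parentheses around the OR so the AND applies to both alternatives

Corrected query:
SELECT id, genre, rating FROM movies WHERE (genre = 'Sci-Fi' OR genre = 'Animation') AND rating > 4.8

Result:
id | genre     | rating
---+-----------+-------
4  | Animation | 9.1   
5  | Sci-Fi    | 7.3   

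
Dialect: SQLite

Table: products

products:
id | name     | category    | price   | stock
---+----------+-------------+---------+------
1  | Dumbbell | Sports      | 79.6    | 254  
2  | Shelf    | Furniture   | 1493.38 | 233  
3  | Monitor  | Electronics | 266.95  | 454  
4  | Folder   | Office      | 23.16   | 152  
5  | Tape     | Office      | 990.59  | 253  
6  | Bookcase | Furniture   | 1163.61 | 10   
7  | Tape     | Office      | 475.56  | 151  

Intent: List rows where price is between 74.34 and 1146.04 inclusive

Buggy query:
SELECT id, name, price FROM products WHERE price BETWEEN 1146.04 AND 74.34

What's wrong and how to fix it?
Bug: BETWEEN expects the lower bound first; with 1146.04 AND 74.34 the range is empty

Fix: Swap the bounds so the smaller value comes first

Corrected query:
SELECT id, name, price FROM products WHERE price BETWEEN 74.34 AND 1146.04

Result:
id | name     | price 
---+----------+-------
1  | Dumbbell | 79.6  
3  | Monitor  | 266.95
5  | Tape     | 990.59
7  | Tape     | 475.56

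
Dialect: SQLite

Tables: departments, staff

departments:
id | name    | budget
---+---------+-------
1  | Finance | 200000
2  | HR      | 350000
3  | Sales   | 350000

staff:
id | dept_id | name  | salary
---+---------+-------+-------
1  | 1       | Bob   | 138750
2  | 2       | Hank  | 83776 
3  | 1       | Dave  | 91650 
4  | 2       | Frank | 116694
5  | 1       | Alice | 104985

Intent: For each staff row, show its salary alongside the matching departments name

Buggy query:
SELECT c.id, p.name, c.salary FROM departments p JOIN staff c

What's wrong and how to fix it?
Bug: JOIN with no ON clause produces a cartesian product; every staff row pairs with every departments row

Fix: Specify the join condition linking the foreign key to the parent id

Corrected query:
SELECT c.id, p.name, c.salary FROM departments p JOIN staff c ON c.dept_id = p.id

Result:
id | name    | salary
---+---------+-------
1  | Finance | 138750
2  | HR      | 83776 
3  | Finance | 91650 
4  | HR      | 116694
5  | Finance | 104985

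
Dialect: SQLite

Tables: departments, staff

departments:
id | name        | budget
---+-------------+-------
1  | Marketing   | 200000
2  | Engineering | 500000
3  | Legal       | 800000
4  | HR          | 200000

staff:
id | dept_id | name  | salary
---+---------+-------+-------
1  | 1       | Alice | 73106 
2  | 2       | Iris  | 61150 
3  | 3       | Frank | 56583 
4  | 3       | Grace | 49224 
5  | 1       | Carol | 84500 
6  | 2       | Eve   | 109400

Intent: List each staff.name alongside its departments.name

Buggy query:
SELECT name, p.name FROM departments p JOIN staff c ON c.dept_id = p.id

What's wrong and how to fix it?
Bug: Both tables have a 'name' column; the unqualified reference is ambiguous

Fix: Qualify the column with its table alias (c.name)

Corrected query:
SELECT c.name, p.name FROM departments p JOIN staff c ON c.dept_id = p.id

Result:
name  | name       
------+------------
Alice | Marketing  
Iris  | Engineering
Frank | Legal      
Grace | Legal      
Carol | Marketing  
Eve   | Engineering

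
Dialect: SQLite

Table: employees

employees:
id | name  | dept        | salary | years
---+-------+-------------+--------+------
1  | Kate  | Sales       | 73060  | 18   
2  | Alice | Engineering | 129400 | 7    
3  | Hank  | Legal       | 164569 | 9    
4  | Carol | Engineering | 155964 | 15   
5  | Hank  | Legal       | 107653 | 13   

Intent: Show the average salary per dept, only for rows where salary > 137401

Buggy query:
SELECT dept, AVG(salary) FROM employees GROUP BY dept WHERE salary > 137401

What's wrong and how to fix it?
Bug: WHERE cannot follow GROUP BY

Fix: Move the WHERE clause before GROUP BY

Corrected query:
SELECT dept, AVG(salary) FROM employees WHERE salary > 137401 GROUP BY dept

Result:
dept        | AVG(salary)
------------+------------
Engineering | 155964     
Legal       | 164569     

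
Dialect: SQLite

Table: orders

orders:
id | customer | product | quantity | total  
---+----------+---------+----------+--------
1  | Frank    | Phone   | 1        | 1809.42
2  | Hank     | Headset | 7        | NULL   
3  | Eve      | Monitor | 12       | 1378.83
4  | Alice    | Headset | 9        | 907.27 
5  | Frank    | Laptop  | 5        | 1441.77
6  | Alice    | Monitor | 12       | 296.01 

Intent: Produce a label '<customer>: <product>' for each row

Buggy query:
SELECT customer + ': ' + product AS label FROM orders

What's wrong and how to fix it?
Bug: SQLite uses || for string concatenation; + coerces text to numbers (yielding 0)

Fix: Use the || operator for string concatenation

Corrected query:
SELECT customer || ': ' || product AS label FROM orders

Result:
label         
--------------
Frank: Phone  
Hank: Headset 
Eve: Monitor  
Alice: Headset
Frank: Laptop 
Alice: Monitor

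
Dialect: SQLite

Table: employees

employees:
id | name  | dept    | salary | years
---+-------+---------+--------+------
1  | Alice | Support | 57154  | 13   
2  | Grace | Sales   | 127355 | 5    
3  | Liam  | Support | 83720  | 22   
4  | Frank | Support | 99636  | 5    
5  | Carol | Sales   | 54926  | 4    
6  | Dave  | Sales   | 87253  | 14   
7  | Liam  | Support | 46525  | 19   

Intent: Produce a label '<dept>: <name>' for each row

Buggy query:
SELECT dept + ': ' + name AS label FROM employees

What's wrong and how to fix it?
Bug: SQLite uses || for string concatenation; + coerces text to numbers (yielding 0)

Fix: Replace + with || to concatenate text

Corrected query:
SELECT dept || ': ' || name AS label FROM employees

Result:
label         
--------------
Support: Alice
Sales: Grace  
Support: Liam 
Support: Frank
Sales: Carol  
Sales: Dave   
Support: Liam 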